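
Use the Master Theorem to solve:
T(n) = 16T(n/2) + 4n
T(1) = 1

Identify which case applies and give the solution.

a=16, b=2, f(n)=4n. log_2(16) = 4. Since c=1 < 4, Case 1 applies: T(n) = Θ(n^log_b(a)) = O(n^4).

Answer: O(n^4) - Case 1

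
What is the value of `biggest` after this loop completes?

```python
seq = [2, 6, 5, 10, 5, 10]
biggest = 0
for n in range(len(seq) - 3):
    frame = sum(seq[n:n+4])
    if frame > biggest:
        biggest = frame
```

Max sum of 4-element window in [2, 6, 5, 10, 5, 10]
`biggest` takes the values: 0 → 23 → 26 → 30

Answer: 30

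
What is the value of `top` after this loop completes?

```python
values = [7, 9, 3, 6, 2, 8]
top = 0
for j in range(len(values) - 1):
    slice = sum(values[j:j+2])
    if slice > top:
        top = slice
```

Max sum of 2-element window in [7, 9, 3, 6, 2, 8]
`top` takes the values: 0 → 16

Answer: 16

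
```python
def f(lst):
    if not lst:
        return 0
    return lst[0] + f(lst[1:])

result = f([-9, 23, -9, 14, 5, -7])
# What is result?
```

(-9) + 23 + (-9) + 14 + 5 + (-7) + 0 = 17

Answer: 17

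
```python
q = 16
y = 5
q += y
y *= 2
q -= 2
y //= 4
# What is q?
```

Trace:
`q = 16` → q = 16
`y = 5` → y = 5
`q += y` → q = 21
`y *= 2` → y = 10
`q -= 2` → q = 19
`y //= 4` → y = 2
So q = 19

Answer: 19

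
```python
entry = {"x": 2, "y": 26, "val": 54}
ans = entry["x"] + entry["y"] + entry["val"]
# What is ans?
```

Trace:
`entry = {"x": 2, "y": 26, "val": 54}` → entry = {'x': 2, 'y': 26, 'val': 54}
`ans = entry["x"] + entry["y"] + entry["val"]` → ans = 82
So ans = 82

Answer: 82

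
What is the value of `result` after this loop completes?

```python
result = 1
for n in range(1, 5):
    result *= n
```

4! = 24
`result` takes the values: 1 → 2 → 6 → 24

Answer: 24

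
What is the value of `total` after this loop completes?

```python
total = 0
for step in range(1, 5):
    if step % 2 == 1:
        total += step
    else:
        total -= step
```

Add odd, subtract even
`total` takes the values: 0 → 1 → -1 → 2 → -2

Answer: -2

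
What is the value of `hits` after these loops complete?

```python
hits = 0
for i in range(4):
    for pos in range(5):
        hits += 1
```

4 * 5 = 20
`hits` takes the values: 0 → 1 → 2 → 3 → 4 → 5 → 6 → 7 → 8 → 9 → 10 → 11 → 12 → 13 → 14 → 15 → 16 → 17 → 18 → 19 → 20

Answer: 20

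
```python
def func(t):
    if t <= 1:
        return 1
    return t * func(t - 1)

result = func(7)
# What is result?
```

func(7) = 7 * 6 * 5 * 4 * 3 * 2 * 1 = 5040

Answer: 5040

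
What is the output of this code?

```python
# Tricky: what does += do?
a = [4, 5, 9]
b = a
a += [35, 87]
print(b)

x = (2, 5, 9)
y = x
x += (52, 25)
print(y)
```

Key concept: += behavior differs for mutable vs immutable.
Step by step:
`a = [4, 5, 9]` → a = [4, 5, 9]
`b = a` → b = [4, 5, 9] (same object as a)
`a += [35, 87]` → a = [4, 5, 9, 35, 87] (same object as b); b = [4, 5, 9, 35, 87] (same object as a)
`print(b)` → prints [4, 5, 9, 35, 87]
`x = (2, 5, 9)` → x = (2, 5, 9)
`y = x` → y = (2, 5, 9)
`x += (52, 25)` → x = (2, 5, 9, 52, 25)
`print(y)` → prints (2, 5, 9)

Answer:
[4, 5, 9, 35, 87]
(2, 5, 9)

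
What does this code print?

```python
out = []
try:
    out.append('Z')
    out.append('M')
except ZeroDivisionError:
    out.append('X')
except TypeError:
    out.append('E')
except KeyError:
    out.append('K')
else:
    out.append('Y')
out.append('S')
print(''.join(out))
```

Execution trace: 'Z' (try body) → 'M' (try body, no exception) → 'Y' (else) → 'S' (after the try/except). Output: ZMYS

Answer: ZMYS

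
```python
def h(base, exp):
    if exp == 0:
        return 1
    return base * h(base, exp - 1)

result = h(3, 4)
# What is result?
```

h(3, 4) = 3 * 3 * 3 * 3 = 81

Answer: 81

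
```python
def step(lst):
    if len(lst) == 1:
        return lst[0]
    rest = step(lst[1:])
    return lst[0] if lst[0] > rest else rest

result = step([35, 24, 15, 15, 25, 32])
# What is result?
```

Recursive max over [35, 24, 15, 15, 25, 32] = 35

Answer: 35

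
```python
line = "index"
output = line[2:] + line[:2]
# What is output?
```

Trace:
`line = "index"` → line = 'index'
`output = line[2:] + line[:2]` → output = 'dexin'
So output = 'dexin'

Answer: 'dexin'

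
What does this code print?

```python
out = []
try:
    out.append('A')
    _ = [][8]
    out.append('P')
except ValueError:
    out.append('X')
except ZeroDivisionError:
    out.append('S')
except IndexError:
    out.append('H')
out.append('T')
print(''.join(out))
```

Execution trace: 'A' (try body) → 'H' (except IndexError) → 'T' (after the try/except). Output: AHT

Answer: AHT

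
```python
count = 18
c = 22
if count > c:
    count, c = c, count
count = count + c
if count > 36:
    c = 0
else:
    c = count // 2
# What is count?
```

Trace:
`count = 18` → count = 18
`c = 22` → c = 22
`if count > c: ...` → count > c is False → no variable changes
`count = count + c` → count = 40
`if count > 36: ...` → count > 36 is True → c = 0
So count = 40

Answer: 40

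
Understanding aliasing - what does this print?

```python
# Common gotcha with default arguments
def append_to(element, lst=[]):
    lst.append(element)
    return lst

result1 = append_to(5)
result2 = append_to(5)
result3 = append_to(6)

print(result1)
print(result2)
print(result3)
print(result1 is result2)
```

Key concept: mutable default argument gotcha.
Step by step:
`result1 = append_to(5)` → result1 = [5]
`result2 = append_to(5)` → result1 = [5, 5] (same object as result2); result2 = [5, 5] (same object as result1)
`result3 = append_to(6)` → result1 = [5, 5, 6] (same object as result2, result3); result2 = [5, 5, 6] (same object as result1, result3); result3 = [5, 5, 6] (same object as result1, result2)
`print(result1)` → prints [5, 5, 6]
`print(result2)` → prints [5, 5, 6]
`print(result3)` → prints [5, 5, 6]
`print(result1 is result2)` → prints True

Answer:
[5, 5, 6]
[5, 5, 6]
[5, 5, 6]
True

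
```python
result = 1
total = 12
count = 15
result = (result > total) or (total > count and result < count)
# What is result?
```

Trace:
`result = 1` → result = 1
`total = 12` → total = 12
`count = 15` → count = 15
`result = (result > total) or (total > count and result < count)` → result = False
So result = False

Answer: False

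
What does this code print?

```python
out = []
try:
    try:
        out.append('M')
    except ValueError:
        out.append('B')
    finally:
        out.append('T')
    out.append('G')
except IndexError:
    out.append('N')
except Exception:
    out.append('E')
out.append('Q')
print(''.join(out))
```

Execution trace: 'M' (inner try body, no exception) → 'T' (inner finally) → 'G' (try body, no exception) → 'Q' (after the try/except). Output: MTGQ

Answer: MTGQ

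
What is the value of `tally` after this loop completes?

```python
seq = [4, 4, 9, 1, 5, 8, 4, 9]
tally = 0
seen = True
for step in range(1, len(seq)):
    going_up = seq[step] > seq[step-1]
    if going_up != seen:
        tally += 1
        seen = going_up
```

Count direction changes in [4, 4, 9, 1, 5, 8, 4, 9]
`tally` takes the values: 0 → 1 → 2 → 3 → 4 → 5 → 6

Answer: 6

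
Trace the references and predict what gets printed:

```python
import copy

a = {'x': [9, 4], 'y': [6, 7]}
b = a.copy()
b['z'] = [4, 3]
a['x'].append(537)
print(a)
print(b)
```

Key concept: shallow copy of dict with mutable values.
Step by step:
`a = {'x': [9, 4], 'y': [6, 7]}` → a = {'x': [9, 4], 'y': [6, 7]}
`b = a.copy()` → b = {'x': [9, 4], 'y': [6, 7]}
`b['z'] = [4, 3]` → b = {'x': [9, 4], 'y': [6, 7], 'z': [4, 3]}
`a['x'].append(537)` → a = {'x': [9, 4, 537], 'y': [6, 7]}; b = {'x': [9, 4, 537], 'y': [6, 7], 'z': [4, 3]}
`print(a)` → prints {'x': [9, 4, 537], 'y': [6, 7]}
`print(b)` → prints {'x': [9, 4, 537], 'y': [6, 7], 'z': [4, 3]}

Answer:
{'x': [9, 4, 537], 'y': [6, 7]}
{'x': [9, 4, 537], 'y': [6, 7], 'z': [4, 3]}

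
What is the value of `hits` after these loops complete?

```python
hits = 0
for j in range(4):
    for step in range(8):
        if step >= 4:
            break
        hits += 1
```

Inner breaks at 4, outer runs 4 times
`hits` takes the values: 0 → 1 → 2 → 3 → 4 → 5 → 6 → 7 → 8 → 9 → 10 → 11 → 12 → 13 → 14 → 15 → 16

Answer: 16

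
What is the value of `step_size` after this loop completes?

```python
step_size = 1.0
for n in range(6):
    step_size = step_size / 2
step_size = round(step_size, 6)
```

Halving LR 6 times: 1 / 2^6
`step_size` takes the values: 1.0 → 0.5 → 0.25 → 0.125 → 0.0625 → 0.03125 → 0.015625

Answer: 0.015625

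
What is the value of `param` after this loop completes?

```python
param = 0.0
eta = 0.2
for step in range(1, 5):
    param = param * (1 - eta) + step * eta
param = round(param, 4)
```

Moving average with lr=0.2
`param` takes the values: 0.0 → 0.2 → 0.56 → 1.048 → 1.6384

Answer: 1.6384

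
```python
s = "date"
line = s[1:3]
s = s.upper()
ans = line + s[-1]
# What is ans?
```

Trace:
`s = "date"` → s = 'date'
`line = s[1:3]` → line = 'at'
`s = s.upper()` → s = 'DATE'
`ans = line + s[-1]` → ans = 'atE'
So ans = 'atE'

Answer: 'atE'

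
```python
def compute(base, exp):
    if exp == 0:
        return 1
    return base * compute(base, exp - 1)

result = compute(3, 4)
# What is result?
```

compute(3, 4) = 3 * 3 * 3 * 3 = 81

Answer: 81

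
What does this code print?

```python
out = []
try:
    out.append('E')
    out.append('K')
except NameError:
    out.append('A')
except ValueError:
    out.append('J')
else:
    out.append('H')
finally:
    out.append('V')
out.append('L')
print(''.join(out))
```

Execution trace: 'E' (try body) → 'K' (try body, no exception) → 'H' (else) → 'V' (finally) → 'L' (after the try/except). Output: EKHVL

Answer: EKHVL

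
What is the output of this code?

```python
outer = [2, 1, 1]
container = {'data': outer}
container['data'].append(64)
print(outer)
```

Key concept: dict holds reference to list.
Step by step:
`outer = [2, 1, 1]` → outer = [2, 1, 1]
`container = {'data': outer}` → container = {'data': [2, 1, 1]}
`container['data'].append(64)` → outer = [2, 1, 1, 64]; container = {'data': [2, 1, 1, 64]}
`print(outer)` → prints [2, 1, 1, 64]

Answer: [2, 1, 1, 64]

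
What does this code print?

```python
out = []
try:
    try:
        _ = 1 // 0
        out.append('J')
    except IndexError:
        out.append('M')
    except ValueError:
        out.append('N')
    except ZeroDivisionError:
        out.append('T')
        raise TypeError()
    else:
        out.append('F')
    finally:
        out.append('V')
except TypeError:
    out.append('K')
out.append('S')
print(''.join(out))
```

Execution trace: 'T' (inner except ZeroDivisionError) → 'V' (inner finally) → 'K' (outer except TypeError) → 'S' (after the try/except). Output: TVKS

Answer: TVKS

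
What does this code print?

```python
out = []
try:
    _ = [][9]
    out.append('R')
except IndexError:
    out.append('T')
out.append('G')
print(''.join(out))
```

Execution trace: 'T' (except IndexError) → 'G' (after the try/except). Output: TG

Answer: TG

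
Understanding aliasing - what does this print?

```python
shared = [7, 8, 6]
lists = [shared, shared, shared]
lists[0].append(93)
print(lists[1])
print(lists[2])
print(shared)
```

Key concept: list of same reference.
Step by step:
`shared = [7, 8, 6]` → shared = [7, 8, 6]
`lists = [shared, shared, shared]` → lists = [[7, 8, 6], [7, 8, 6], [7, 8, 6]]
`lists[0].append(93)` → shared = [7, 8, 6, 93]; lists = [[7, 8, 6, 93], [7, 8, 6, 93], [7, 8, 6, 93]]
`print(lists[1])` → prints [7, 8, 6, 93]
`print(lists[2])` → prints [7, 8, 6, 93]
`print(shared)` → prints [7, 8, 6, 93]

Answer:
[7, 8, 6, 93]
[7, 8, 6, 93]
[7, 8, 6, 93]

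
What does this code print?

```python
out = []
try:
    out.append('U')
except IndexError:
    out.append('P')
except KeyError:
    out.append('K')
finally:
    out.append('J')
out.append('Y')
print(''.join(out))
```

Execution trace: 'U' (try body, no exception) → 'J' (finally) → 'Y' (after the try/except). Output: UJY

Answer: UJY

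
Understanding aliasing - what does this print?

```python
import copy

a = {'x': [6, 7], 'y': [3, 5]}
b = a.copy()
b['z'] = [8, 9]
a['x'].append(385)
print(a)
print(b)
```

Key concept: shallow copy of dict with mutable values.
Step by step:
`a = {'x': [6, 7], 'y': [3, 5]}` → a = {'x': [6, 7], 'y': [3, 5]}
`b = a.copy()` → b = {'x': [6, 7], 'y': [3, 5]}
`b['z'] = [8, 9]` → b = {'x': [6, 7], 'y': [3, 5], 'z': [8, 9]}
`a['x'].append(385)` → a = {'x': [6, 7, 385], 'y': [3, 5]}; b = {'x': [6, 7, 385], 'y': [3, 5], 'z': [8, 9]}
`print(a)` → prints {'x': [6, 7, 385], 'y': [3, 5]}
`print(b)` → prints {'x': [6, 7, 385], 'y': [3, 5], 'z': [8, 9]}

Answer:
{'x': [6, 7, 385], 'y': [3, 5]}
{'x': [6, 7, 385], 'y': [3, 5], 'z': [8, 9]}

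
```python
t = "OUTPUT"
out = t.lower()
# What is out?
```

Trace:
`t = "OUTPUT"` → t = 'OUTPUT'
`out = t.lower()` → out = 'output'
So out = 'output'

Answer: 'output'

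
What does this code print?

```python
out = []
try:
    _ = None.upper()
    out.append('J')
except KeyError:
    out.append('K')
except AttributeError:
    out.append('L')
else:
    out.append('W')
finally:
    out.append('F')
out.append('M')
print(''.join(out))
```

Execution trace: 'L' (except AttributeError) → 'F' (finally) → 'M' (after the try/except). Output: LFM

Answer: LFM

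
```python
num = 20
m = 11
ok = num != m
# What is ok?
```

Trace:
`num = 20` → num = 20
`m = 11` → m = 11
`ok = num != m` → ok = True
So ok = True

Answer: True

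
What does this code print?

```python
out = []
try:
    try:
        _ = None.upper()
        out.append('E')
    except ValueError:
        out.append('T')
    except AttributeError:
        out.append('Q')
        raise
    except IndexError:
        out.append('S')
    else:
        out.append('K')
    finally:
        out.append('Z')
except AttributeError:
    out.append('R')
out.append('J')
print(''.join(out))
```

Execution trace: 'Q' (inner except AttributeError) → 'Z' (inner finally) → 'R' (outer except AttributeError) → 'J' (after the try/except). Output: QZRJ

Answer: QZRJ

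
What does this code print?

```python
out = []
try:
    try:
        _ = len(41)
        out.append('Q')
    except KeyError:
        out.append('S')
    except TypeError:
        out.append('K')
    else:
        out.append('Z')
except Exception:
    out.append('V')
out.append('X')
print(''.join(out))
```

Execution trace: 'K' (inner except TypeError) → 'X' (after the try/except). Output: KX

Answer: KX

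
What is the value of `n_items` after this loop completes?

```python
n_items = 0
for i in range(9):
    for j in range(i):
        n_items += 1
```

Triangle number: 0+1+2+...+8
`n_items` takes the values: 0 → 1 → 2 → 3 → 4 → 5 → 6 → 7 → 8 → 9 → 10 → 11 → 12 → 13 → 14 → 15 → 16 → 17 → 18 → 19 → 20 → 21 → 22 → 23 → 24 → 25 → 26 → 27 → 28 → 29 → 30 → 31 → 32 → 33 → 34 → 35 → 36

Answer: 36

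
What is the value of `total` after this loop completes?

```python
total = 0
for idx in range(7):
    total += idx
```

Sum of 0 to 6 = 21
`total` takes the values: 0 → 1 → 3 → 6 → 10 → 15 → 21

Answer: 21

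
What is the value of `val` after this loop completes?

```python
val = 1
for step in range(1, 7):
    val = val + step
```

Start at 1, add 1 through 6
`val` takes the values: 1 → 2 → 4 → 7 → 11 → 16 → 22

Answer: 22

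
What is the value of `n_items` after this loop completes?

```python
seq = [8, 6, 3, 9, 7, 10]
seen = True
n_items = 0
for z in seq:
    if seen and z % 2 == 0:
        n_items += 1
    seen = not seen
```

Count even values at even positions
`n_items` takes the values: 0 → 1

Answer: 1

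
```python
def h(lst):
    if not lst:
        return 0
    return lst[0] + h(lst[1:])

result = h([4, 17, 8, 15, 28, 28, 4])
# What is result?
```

4 + 17 + 8 + 15 + 28 + 28 + 4 + 0 = 104

Answer: 104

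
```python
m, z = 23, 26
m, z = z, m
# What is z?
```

Trace:
`m, z = 23, 26` → m = 23; z = 26
`m, z = z, m` → m = 26; z = 23
So z = 23

Answer: 23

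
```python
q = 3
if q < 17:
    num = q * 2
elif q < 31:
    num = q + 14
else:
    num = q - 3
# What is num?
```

Trace:
`q = 3` → q = 3
`if q < 17: ...` → q < 17 is True → num = 6
So num = 6

Answer: 6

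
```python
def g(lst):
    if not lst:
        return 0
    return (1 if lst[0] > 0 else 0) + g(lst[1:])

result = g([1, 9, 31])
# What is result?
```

Count of positive elements in [1, 9, 31] = 3

Answer: 3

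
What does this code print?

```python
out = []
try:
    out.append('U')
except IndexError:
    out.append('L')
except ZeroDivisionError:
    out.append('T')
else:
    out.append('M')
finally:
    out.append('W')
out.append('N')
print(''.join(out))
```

Execution trace: 'U' (try body, no exception) → 'M' (else) → 'W' (finally) → 'N' (after the try/except). Output: UMWN

Answer: UMWN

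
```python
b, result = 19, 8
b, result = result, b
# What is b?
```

Trace:
`b, result = 19, 8` → b = 19; result = 8
`b, result = result, b` → b = 8; result = 19
So b = 8

Answer: 8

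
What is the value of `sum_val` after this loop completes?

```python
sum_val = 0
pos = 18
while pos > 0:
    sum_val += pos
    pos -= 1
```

Sum 18 down to 1
`sum_val` takes the values: 0 → 18 → 35 → 51 → 66 → 80 → 93 → 105 → 116 → 126 → 135 → 143 → 150 → 156 → 161 → 165 → 168 → 170 → 171

Answer: 171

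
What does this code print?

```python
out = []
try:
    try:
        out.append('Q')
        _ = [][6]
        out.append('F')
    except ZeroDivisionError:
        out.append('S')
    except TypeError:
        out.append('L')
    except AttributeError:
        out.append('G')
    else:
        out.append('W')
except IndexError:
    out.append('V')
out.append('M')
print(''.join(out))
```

Execution trace: 'Q' (inner try body) → 'V' (outer except IndexError) → 'M' (after the try/except). Output: QVM

Answer: QVM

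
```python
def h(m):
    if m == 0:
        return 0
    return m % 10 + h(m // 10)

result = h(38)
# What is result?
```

Sum of digits of 38: 8 + 3 = 11

Answer: 11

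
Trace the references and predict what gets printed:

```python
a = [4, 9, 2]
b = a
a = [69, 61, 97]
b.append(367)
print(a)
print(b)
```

Key concept: rebinding vs mutation: a is rebound to a new list, b still points at the original.
Step by step:
`a = [4, 9, 2]` → a = [4, 9, 2]
`b = a` → b = [4, 9, 2] (same object as a)
`a = [69, 61, 97]` → a = [69, 61, 97]
`b.append(367)` → b = [4, 9, 2, 367]
`print(a)` → prints [69, 61, 97]
`print(b)` → prints [4, 9, 2, 367]

Answer:
[69, 61, 97]
[4, 9, 2, 367]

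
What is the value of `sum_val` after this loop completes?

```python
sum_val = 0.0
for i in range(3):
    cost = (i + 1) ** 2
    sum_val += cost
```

Sum of squared losses 1² + 2² + ... + 3²
`sum_val` takes the values: 0.0 → 1.0 → 5.0 → 14.0

Answer: 14.0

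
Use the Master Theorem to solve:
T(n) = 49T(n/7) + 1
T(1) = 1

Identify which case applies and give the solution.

a=49, b=7, f(n)=1. log_7(49) = 2. Since c=0 < 2, Case 1 applies: T(n) = Θ(n^log_b(a)) = O(n^2).

Answer: O(n^2) - Case 1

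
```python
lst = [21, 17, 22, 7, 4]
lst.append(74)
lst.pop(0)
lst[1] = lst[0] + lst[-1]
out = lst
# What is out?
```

Trace:
`lst = [21, 17, 22, 7, 4]` → lst = [21, 17, 22, 7, 4]
`lst.append(74)` → lst = [21, 17, 22, 7, 4, 74]
`lst.pop(0)` → lst = [17, 22, 7, 4, 74]
`lst[1] = lst[0] + lst[-1]` → lst = [17, 91, 7, 4, 74]
`out = lst` → out = [17, 91, 7, 4, 74]
So out = [17, 91, 7, 4, 74]

Answer: [17, 91, 7, 4, 74]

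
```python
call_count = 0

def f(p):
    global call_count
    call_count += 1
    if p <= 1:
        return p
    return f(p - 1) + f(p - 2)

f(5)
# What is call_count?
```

Calls(p) = 1 + Calls(p-1) + Calls(p-2); Calls(0)=Calls(1)=1. For p=5 this gives 15.

Answer: 15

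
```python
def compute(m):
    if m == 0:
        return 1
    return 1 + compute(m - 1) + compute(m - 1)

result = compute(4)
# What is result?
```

compute(m) = 1 + 2·compute(m-1), compute(0)=1. Closed form: (1+1)·2^4 - 1 = 31.

Answer: 31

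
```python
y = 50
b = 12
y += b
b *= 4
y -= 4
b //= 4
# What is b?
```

Trace:
`y = 50` → y = 50
`b = 12` → b = 12
`y += b` → y = 62
`b *= 4` → b = 48
`y -= 4` → y = 58
`b //= 4` → b = 12
So b = 12

Answer: 12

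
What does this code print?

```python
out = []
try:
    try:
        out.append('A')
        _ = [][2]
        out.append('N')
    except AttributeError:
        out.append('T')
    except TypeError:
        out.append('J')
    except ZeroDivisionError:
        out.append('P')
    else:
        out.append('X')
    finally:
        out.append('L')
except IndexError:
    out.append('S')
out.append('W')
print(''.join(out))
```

Execution trace: 'A' (inner try body) → 'L' (inner finally) → 'S' (outer except IndexError) → 'W' (after the try/except). Output: ALSW

Answer: ALSW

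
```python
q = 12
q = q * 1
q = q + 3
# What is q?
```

Trace:
`q = 12` → q = 12
`q = q * 1` → q = 12
`q = q + 3` → q = 15
So q = 15

Answer: 15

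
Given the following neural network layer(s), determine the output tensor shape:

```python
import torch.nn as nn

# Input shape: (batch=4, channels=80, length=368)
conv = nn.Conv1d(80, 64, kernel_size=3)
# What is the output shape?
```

Input: (4, 80, 368) -> Output: (4, 64, 366)

Answer: (4, 64, 366)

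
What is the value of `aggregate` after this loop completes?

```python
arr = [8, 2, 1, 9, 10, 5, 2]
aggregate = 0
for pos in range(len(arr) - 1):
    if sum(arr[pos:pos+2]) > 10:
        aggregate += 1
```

Count windows with sum > 10
`aggregate` takes the values: 0 → 1 → 2

Answer: 2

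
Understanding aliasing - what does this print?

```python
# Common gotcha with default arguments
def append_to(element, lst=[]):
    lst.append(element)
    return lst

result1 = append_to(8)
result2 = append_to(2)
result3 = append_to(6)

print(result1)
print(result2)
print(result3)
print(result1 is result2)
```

Key concept: mutable default argument gotcha.
Step by step:
`result1 = append_to(8)` → result1 = [8]
`result2 = append_to(2)` → result1 = [8, 2] (same object as result2); result2 = [8, 2] (same object as result1)
`result3 = append_to(6)` → result1 = [8, 2, 6] (same object as result2, result3); result2 = [8, 2, 6] (same object as result1, result3); result3 = [8, 2, 6] (same object as result1, result2)
`print(result1)` → prints [8, 2, 6]
`print(result2)` → prints [8, 2, 6]
`print(result3)` → prints [8, 2, 6]
`print(result1 is result2)` → prints True

Answer:
[8, 2, 6]
[8, 2, 6]
[8, 2, 6]
True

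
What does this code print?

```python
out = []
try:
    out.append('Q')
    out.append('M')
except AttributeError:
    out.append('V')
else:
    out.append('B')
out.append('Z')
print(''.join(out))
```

Execution trace: 'Q' (try body) → 'M' (try body, no exception) → 'B' (else) → 'Z' (after the try/except). Output: QMBZ

Answer: QMBZ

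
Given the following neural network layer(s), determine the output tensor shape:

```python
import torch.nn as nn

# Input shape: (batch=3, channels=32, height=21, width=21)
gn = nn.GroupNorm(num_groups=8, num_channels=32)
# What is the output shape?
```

Input: (3, 32, 21, 21) -> Output: (3, 32, 21, 21)

Answer: (3, 32, 21, 21)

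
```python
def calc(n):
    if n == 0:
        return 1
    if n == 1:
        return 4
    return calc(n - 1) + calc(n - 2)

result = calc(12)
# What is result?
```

Build up from base cases: calc(0)=1, calc(1)=4, calc(2)=5, calc(3)=9, calc(4)=14, calc(5)=23, calc(6)=37, ..., calc(12)=665

Answer: 665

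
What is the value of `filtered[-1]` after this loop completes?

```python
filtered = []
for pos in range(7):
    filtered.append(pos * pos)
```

Last element of squares 0 to 6
`filtered` takes the values: [] → [0] → [0, 1] → [0, 1, 4] → [0, 1, 4, 9] → [0, 1, 4, 9, 16] → [0, 1, 4, 9, 16, 25] → [0, 1, 4, 9, 16, 25, 36]
So `filtered[-1]` = 36

Answer: 36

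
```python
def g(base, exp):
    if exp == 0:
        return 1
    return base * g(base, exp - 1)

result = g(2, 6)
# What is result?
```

g(2, 6) = 2 * 2 * 2 * 2 * 2 * 2 = 64

Answer: 64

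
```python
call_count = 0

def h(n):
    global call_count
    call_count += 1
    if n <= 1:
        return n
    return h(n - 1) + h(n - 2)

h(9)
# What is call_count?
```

Calls(n) = 1 + Calls(n-1) + Calls(n-2); Calls(0)=Calls(1)=1. For n=9 this gives 109.

Answer: 109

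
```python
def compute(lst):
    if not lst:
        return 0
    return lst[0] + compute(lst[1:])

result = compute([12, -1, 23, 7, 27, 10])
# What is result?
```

12 + (-1) + 23 + 7 + 27 + 10 + 0 = 78

Answer: 78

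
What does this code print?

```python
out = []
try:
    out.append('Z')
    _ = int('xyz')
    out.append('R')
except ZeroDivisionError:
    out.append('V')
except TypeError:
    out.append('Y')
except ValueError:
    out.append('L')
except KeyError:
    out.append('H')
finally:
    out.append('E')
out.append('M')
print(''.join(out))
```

Execution trace: 'Z' (try body) → 'L' (except ValueError) → 'E' (finally) → 'M' (after the try/except). Output: ZLEM

Answer: ZLEM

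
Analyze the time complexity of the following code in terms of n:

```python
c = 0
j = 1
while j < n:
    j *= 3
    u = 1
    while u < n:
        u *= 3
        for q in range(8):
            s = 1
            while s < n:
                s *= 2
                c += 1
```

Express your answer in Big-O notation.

Each loop level contributes: log n × log n × 1 × log n. Multiplying the contributions gives O(log^3 n).

Answer: O(log^3 n)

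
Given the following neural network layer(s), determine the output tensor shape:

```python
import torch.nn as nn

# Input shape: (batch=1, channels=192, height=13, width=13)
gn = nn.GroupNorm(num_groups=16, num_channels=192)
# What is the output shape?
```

Input: (1, 192, 13, 13) -> Output: (1, 192, 13, 13)

Answer: (1, 192, 13, 13)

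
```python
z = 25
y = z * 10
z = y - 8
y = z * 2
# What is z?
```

Trace:
`z = 25` → z = 25
`y = z * 10` → y = 250
`z = y - 8` → z = 242
`y = z * 2` → y = 484
So z = 242

Answer: 242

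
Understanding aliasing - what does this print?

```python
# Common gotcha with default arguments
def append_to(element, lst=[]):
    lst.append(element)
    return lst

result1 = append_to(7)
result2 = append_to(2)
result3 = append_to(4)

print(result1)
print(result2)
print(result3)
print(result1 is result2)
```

Key concept: mutable default argument gotcha.
Step by step:
`result1 = append_to(7)` → result1 = [7]
`result2 = append_to(2)` → result1 = [7, 2] (same object as result2); result2 = [7, 2] (same object as result1)
`result3 = append_to(4)` → result1 = [7, 2, 4] (same object as result2, result3); result2 = [7, 2, 4] (same object as result1, result3); result3 = [7, 2, 4] (same object as result1, result2)
`print(result1)` → prints [7, 2, 4]
`print(result2)` → prints [7, 2, 4]
`print(result3)` → prints [7, 2, 4]
`print(result1 is result2)` → prints True

Answer:
[7, 2, 4]
[7, 2, 4]
[7, 2, 4]
True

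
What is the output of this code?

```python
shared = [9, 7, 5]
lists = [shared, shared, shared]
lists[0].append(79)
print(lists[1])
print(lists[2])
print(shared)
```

Key concept: list of same reference.
Step by step:
`shared = [9, 7, 5]` → shared = [9, 7, 5]
`lists = [shared, shared, shared]` → lists = [[9, 7, 5], [9, 7, 5], [9, 7, 5]]
`lists[0].append(79)` → shared = [9, 7, 5, 79]; lists = [[9, 7, 5, 79], [9, 7, 5, 79], [9, 7, 5, 79]]
`print(lists[1])` → prints [9, 7, 5, 79]
`print(lists[2])` → prints [9, 7, 5, 79]
`print(shared)` → prints [9, 7, 5, 79]

Answer:
[9, 7, 5, 79]
[9, 7, 5, 79]
[9, 7, 5, 79]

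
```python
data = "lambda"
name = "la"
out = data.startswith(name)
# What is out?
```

Trace:
`data = "lambda"` → data = 'lambda'
`name = "la"` → name = 'la'
`out = data.startswith(name)` → out = True
So out = True

Answer: True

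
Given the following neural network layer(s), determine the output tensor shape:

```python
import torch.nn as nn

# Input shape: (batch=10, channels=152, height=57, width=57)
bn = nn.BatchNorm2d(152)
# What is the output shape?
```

Input: (10, 152, 57, 57) -> Output: (10, 152, 57, 57)

Answer: (10, 152, 57, 57)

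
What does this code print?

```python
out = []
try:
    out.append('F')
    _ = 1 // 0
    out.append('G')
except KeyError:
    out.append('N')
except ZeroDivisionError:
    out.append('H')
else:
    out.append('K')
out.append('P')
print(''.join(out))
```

Execution trace: 'F' (try body) → 'H' (except ZeroDivisionError) → 'P' (after the try/except). Output: FHP

Answer: FHP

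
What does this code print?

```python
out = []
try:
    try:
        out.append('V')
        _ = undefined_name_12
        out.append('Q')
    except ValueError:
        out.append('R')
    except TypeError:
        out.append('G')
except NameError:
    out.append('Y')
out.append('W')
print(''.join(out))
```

Execution trace: 'V' (inner try body) → 'Y' (outer except NameError) → 'W' (after the try/except). Output: VYW

Answer: VYW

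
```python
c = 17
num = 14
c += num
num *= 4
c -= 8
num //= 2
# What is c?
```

Trace:
`c = 17` → c = 17
`num = 14` → num = 14
`c += num` → c = 31
`num *= 4` → num = 56
`c -= 8` → c = 23
`num //= 2` → num = 28
So c = 23

Answer: 23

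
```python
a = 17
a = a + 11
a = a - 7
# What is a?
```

Trace:
`a = 17` → a = 17
`a = a + 11` → a = 28
`a = a - 7` → a = 21
So a = 21

Answer: 21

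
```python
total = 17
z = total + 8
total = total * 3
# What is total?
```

Trace:
`total = 17` → total = 17
`z = total + 8` → z = 25
`total = total * 3` → total = 51
So total = 51

Answer: 51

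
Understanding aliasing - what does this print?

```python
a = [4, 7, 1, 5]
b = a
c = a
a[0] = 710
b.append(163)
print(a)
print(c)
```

Key concept: multiple aliases.
Step by step:
`a = [4, 7, 1, 5]` → a = [4, 7, 1, 5]
`b = a` → b = [4, 7, 1, 5] (same object as a)
`c = a` → c = [4, 7, 1, 5] (same object as a, b)
`a[0] = 710` → a = [710, 7, 1, 5] (same object as b, c); b = [710, 7, 1, 5] (same object as a, c); c = [710, 7, 1, 5] (same object as a, b)
`b.append(163)` → a = [710, 7, 1, 5, 163] (same object as b, c); b = [710, 7, 1, 5, 163] (same object as a, c); c = [710, 7, 1, 5, 163] (same object as a, b)
`print(a)` → prints [710, 7, 1, 5, 163]
`print(c)` → prints [710, 7, 1, 5, 163]

Answer:
[710, 7, 1, 5, 163]
[710, 7, 1, 5, 163]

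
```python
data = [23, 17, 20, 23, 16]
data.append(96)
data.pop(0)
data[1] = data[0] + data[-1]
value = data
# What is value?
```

Trace:
`data = [23, 17, 20, 23, 16]` → data = [23, 17, 20, 23, 16]
`data.append(96)` → data = [23, 17, 20, 23, 16, 96]
`data.pop(0)` → data = [17, 20, 23, 16, 96]
`data[1] = data[0] + data[-1]` → data = [17, 113, 23, 16, 96]
`value = data` → value = [17, 113, 23, 16, 96]
So value = [17, 113, 23, 16, 96]

Answer: [17, 113, 23, 16, 96]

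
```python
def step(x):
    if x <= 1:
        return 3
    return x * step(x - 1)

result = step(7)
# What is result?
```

step(7) = 7 * 6 * 5 * 4 * 3 * 2 * 3 = 15120

Answer: 15120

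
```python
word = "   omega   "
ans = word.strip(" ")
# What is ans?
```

Trace:
`word = "   omega   "` → word = '   omega   '
`ans = word.strip(" ")` → ans = 'omega'
So ans = 'omega'

Answer: 'omega'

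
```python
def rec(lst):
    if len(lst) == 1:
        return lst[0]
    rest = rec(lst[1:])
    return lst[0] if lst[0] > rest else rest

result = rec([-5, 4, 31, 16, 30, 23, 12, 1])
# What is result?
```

Recursive max over [-5, 4, 31, 16, 30, 23, 12, 1] = 31

Answer: 31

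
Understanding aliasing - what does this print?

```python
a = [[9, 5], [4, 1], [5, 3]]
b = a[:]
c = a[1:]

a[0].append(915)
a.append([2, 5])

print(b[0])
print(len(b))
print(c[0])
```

Key concept: slice with nested mutation.
Step by step:
`a = [[9, 5], [4, 1], [5, 3]]` → a = [[9, 5], [4, 1], [5, 3]]
`b = a[:]` → b = [[9, 5], [4, 1], [5, 3]]
`c = a[1:]` → c = [[4, 1], [5, 3]]
`a[0].append(915)` → a = [[9, 5, 915], [4, 1], [5, 3]]; b = [[9, 5, 915], [4, 1], [5, 3]]
`a.append([2, 5])` → a = [[9, 5, 915], [4, 1], [5, 3], [2, 5]]
`print(b[0])` → prints [9, 5, 915]
`print(len(b))` → prints 3
`print(c[0])` → prints [4, 1]

Answer:
[9, 5, 915]
3
[4, 1]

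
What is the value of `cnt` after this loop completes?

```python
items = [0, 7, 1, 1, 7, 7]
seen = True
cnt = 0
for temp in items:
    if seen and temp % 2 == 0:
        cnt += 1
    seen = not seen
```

Count even values at even positions
`cnt` takes the values: 0 → 1

Answer: 1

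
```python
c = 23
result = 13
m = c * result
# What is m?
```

Trace:
`c = 23` → c = 23
`result = 13` → result = 13
`m = c * result` → m = 299
So m = 299

Answer: 299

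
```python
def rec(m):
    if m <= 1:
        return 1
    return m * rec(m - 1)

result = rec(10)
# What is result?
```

rec(10) = 10 * 9 * 8 * 7 * 6 * 5 * 4 * 3 * 2 * 1 = 3628800

Answer: 3628800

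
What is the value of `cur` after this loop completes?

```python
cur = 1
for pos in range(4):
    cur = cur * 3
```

Multiply by 3, 4 times: 1 * 3^4 = 81
`cur` takes the values: 1 → 3 → 9 → 27 → 81

Answer: 81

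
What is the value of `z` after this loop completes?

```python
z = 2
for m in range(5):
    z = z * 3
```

Multiply by 3, 5 times: 2 * 3^5 = 486
`z` takes the values: 2 → 6 → 18 → 54 → 162 → 486

Answer: 486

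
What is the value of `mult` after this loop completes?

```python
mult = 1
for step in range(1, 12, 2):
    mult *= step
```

Product of 1, 3, 5, ... up to 11
`mult` takes the values: 1 → 3 → 15 → 105 → 945 → 10395

Answer: 10395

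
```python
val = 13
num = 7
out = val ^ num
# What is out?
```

Trace:
`val = 13` → val = 13
`num = 7` → num = 7
`out = val ^ num` → out = 10
So out = 10

Answer: 10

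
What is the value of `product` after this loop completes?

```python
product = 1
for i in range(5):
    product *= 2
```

2^5 = 32
`product` takes the values: 1 → 2 → 4 → 8 → 16 → 32

Answer: 32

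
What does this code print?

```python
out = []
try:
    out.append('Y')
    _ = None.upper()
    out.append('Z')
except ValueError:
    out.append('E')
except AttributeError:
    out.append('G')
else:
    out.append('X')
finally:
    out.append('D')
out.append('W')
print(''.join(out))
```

Execution trace: 'Y' (try body) → 'G' (except AttributeError) → 'D' (finally) → 'W' (after the try/except). Output: YGDW

Answer: YGDW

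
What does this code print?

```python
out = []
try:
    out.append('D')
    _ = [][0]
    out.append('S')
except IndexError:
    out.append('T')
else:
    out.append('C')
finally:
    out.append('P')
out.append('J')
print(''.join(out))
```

Execution trace: 'D' (try body) → 'T' (except IndexError) → 'P' (finally) → 'J' (after the try/except). Output: DTPJ

Answer: DTPJ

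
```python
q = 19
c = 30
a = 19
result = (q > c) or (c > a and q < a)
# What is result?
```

Trace:
`q = 19` → q = 19
`c = 30` → c = 30
`a = 19` → a = 19
`result = (q > c) or (c > a and q < a)` → result = False
So result = False

Answer: False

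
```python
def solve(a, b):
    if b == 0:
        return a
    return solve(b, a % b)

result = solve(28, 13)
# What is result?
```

solve(28, 13) -> solve(13, 2) -> solve(2, 1) -> solve(1, 0) -> 1

Answer: 1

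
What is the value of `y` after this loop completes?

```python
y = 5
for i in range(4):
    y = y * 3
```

Multiply by 3, 4 times: 5 * 3^4 = 405
`y` takes the values: 5 → 15 → 45 → 135 → 405

Answer: 405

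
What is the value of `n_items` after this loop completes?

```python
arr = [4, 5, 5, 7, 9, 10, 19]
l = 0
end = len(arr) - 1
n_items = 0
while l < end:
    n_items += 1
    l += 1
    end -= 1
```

Iterations until pointers meet (list length 7)
`n_items` takes the values: 0 → 1 → 2 → 3

Answer: 3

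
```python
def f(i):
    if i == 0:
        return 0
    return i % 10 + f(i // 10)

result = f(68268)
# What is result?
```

Sum of digits of 68268: 8 + 6 + 2 + 8 + 6 = 30

Answer: 30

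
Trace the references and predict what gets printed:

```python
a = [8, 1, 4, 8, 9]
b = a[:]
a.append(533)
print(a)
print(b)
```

Key concept: slice [:] creates copy.
Step by step:
`a = [8, 1, 4, 8, 9]` → a = [8, 1, 4, 8, 9]
`b = a[:]` → b = [8, 1, 4, 8, 9]
`a.append(533)` → a = [8, 1, 4, 8, 9, 533]
`print(a)` → prints [8, 1, 4, 8, 9, 533]
`print(b)` → prints [8, 1, 4, 8, 9]

Answer:
[8, 1, 4, 8, 9, 533]
[8, 1, 4, 8, 9]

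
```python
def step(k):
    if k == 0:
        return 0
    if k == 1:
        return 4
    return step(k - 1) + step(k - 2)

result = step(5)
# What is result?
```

Build up from base cases: step(0)=0, step(1)=4, step(2)=4, step(3)=8, step(4)=12, step(5)=20

Answer: 20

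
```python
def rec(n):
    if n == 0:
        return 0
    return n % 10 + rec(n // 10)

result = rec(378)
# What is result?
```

Sum of digits of 378: 8 + 7 + 3 = 18

Answer: 18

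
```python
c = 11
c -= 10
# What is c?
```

Trace:
`c = 11` → c = 11
`c -= 10` → c = 1
So c = 1

Answer: 1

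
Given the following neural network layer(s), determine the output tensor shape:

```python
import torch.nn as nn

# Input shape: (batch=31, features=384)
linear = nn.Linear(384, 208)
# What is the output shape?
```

Input: (31, 384) -> Output: (31, 208)

Answer: (31, 208)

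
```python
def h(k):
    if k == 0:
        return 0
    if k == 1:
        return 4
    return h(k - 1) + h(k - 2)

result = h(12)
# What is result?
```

Build up from base cases: h(0)=0, h(1)=4, h(2)=4, h(3)=8, h(4)=12, h(5)=20, h(6)=32, ..., h(12)=576

Answer: 576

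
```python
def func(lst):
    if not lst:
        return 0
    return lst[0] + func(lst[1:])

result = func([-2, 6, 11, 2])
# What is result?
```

(-2) + 6 + 11 + 2 + 0 = 17

Answer: 17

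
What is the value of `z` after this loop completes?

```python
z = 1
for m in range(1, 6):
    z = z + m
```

Start at 1, add 1 through 5
`z` takes the values: 1 → 2 → 4 → 7 → 11 → 16

Answer: 16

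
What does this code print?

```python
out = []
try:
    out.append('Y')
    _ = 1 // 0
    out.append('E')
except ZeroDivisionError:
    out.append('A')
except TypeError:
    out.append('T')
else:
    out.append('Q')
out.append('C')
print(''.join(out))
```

Execution trace: 'Y' (try body) → 'A' (except ZeroDivisionError) → 'C' (after the try/except). Output: YAC

Answer: YAC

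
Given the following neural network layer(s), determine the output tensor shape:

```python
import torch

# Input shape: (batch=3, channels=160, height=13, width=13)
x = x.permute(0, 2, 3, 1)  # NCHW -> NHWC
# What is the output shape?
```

Input: (3, 160, 13, 13) -> Output: (3, 13, 13, 160)

Answer: (3, 13, 13, 160)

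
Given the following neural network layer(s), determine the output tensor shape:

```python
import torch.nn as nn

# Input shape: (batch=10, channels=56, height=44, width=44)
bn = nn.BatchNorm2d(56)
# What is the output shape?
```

Input: (10, 56, 44, 44) -> Output: (10, 56, 44, 44)

Answer: (10, 56, 44, 44)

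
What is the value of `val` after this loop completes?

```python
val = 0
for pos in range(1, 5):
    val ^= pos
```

XOR of 1 to 4
`val` takes the values: 0 → 1 → 3 → 0 → 4

Answer: 4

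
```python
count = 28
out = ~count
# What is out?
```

Trace:
`count = 28` → count = 28
`out = ~count` → out = -29
So out = -29

Answer: -29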